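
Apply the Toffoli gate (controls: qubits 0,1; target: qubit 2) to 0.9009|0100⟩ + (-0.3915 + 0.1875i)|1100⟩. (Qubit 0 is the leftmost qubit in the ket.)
0.9009|0100⟩ + (-0.3915 + 0.1875i)|1110⟩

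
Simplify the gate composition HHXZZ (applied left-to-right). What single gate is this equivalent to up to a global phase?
X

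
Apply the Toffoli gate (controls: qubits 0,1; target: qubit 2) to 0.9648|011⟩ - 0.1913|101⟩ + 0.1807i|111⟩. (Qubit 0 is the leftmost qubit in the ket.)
0.9648|011⟩ - 0.1913|101⟩ + 0.1807i|110⟩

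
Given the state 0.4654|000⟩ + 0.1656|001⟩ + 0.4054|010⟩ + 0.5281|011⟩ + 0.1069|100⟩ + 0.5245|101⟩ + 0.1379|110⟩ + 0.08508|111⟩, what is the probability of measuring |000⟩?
0.2166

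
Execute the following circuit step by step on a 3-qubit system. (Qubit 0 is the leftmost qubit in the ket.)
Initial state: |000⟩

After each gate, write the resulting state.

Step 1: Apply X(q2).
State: |001⟩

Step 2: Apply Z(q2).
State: -|001⟩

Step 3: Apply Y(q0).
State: -i|101⟩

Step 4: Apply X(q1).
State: -i|111⟩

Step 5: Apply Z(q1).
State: i|111⟩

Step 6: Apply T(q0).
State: (-1/√2 + (1/√2)i)|111⟩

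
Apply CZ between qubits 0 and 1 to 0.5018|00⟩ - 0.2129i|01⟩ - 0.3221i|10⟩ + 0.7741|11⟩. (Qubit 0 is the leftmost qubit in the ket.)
0.5018|00⟩ - 0.2129i|01⟩ - 0.3221i|10⟩ - 0.7741|11⟩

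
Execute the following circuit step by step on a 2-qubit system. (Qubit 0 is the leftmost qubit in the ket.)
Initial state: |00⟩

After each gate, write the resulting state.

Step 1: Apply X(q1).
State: |01⟩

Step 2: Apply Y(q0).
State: i|11⟩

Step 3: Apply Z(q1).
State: -i|11⟩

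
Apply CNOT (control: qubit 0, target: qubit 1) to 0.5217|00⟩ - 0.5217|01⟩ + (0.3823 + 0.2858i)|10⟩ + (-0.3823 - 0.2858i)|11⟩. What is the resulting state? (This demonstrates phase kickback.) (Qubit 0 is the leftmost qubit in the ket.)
0.5217|00⟩ - 0.5217|01⟩ + (-0.3823 - 0.2858i)|10⟩ + (0.3823 + 0.2858i)|11⟩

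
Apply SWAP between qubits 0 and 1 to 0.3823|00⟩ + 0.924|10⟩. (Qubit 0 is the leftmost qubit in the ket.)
0.3823|00⟩ + 0.924|01⟩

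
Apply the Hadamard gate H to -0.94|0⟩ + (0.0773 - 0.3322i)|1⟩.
(-0.61 - 0.2349i)|0⟩ + (-0.7193 + 0.2349i)|1⟩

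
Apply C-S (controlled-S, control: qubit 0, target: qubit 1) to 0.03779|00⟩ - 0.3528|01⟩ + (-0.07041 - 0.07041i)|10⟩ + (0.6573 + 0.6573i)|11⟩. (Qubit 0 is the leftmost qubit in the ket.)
0.03779|00⟩ - 0.3528|01⟩ + (-0.07041 - 0.07041i)|10⟩ + (-0.6573 + 0.6573i)|11⟩

C-S leaves the control-|0⟩ kets |00⟩, |01⟩ unchanged and applies S to qubit 1 on the control-|1⟩ pair (|10⟩, |11⟩).
S = [[1, 0], [0, i]].
With a = amp(|10⟩) = (-0.07041 - 0.07041i) and b = amp(|11⟩) = (0.6573 + 0.6573i):
new amp(|10⟩) = (1)·a = (-0.07041 - 0.07041i)
new amp(|11⟩) = (i)·b = (-0.6573 + 0.6573i)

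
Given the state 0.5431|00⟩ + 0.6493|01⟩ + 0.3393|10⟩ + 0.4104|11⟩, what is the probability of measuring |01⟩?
0.4216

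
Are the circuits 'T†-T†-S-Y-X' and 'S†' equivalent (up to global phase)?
No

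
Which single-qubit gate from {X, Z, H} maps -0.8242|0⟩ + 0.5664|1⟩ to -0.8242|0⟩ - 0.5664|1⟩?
Z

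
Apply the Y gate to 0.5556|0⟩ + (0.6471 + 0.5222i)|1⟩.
(0.5222 - 0.6471i)|0⟩ + 0.5556i|1⟩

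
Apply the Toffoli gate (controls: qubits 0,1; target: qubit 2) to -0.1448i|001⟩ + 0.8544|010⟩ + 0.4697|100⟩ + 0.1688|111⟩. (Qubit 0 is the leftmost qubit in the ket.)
-0.1448i|001⟩ + 0.8544|010⟩ + 0.4697|100⟩ + 0.1688|110⟩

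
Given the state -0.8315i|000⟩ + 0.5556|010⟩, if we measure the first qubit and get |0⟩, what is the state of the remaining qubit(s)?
-0.8315i|00⟩ + 0.5556|10⟩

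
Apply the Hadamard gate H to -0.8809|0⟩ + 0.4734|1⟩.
-0.2881|0⟩ - 0.9576|1⟩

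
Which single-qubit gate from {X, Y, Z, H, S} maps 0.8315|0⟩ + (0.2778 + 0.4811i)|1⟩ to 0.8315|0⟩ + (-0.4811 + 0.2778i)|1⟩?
S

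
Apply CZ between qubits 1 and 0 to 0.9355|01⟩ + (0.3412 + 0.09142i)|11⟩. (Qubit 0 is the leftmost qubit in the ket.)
0.9355|01⟩ + (-0.3412 - 0.09142i)|11⟩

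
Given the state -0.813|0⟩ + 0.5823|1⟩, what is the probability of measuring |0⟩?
0.661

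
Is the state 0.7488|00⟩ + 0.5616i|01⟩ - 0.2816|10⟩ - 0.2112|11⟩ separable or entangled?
Entangled

Writing the state as a|00⟩ + b|01⟩ + c|10⟩ + d|11⟩, it is a product state iff ad − bc = 0.
Here (a, b, c, d) = (0.7488, 0.5616i, -0.2816, -0.2112): ad − bc = (0.7488)(-0.2112) − (0.5616i)(-0.2816) = (-0.1581 + 0.1581i) ≠ 0, so the state is entangled.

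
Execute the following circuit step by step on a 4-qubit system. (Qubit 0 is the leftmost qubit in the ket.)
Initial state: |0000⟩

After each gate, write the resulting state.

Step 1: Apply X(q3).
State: |0001⟩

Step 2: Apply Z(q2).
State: |0001⟩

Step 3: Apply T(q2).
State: |0001⟩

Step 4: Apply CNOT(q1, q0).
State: |0001⟩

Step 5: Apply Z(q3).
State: -|0001⟩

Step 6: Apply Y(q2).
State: -i|0011⟩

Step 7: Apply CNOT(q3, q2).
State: -i|0001⟩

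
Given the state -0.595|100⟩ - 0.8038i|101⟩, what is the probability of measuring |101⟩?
0.6461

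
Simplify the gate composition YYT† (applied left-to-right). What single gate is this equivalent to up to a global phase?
T†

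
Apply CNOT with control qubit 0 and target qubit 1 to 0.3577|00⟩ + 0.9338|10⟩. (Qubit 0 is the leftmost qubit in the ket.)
0.3577|00⟩ + 0.9338|11⟩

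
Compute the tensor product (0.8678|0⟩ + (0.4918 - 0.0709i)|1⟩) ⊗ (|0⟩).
0.8678|00⟩ + (0.4918 - 0.0709i)|10⟩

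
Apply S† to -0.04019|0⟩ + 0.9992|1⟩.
-0.04019|0⟩ - 0.9992i|1⟩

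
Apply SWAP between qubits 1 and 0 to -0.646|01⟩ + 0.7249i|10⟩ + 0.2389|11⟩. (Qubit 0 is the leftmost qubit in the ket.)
0.7249i|01⟩ - 0.646|10⟩ + 0.2389|11⟩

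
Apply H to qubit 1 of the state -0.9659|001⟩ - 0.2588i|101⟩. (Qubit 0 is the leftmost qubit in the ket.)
-0.683|001⟩ - 0.683|011⟩ - 0.183i|101⟩ - 0.183i|111⟩

H on qubit 1 mixes each pair of kets that differ only in qubit 1: amplitudes (a, b) of (|…0…⟩, |…1…⟩) become ((a + b)/√2, (a − b)/√2). Kets absent from the input have amplitude 0.
(|001⟩, |011⟩): (a, b) = (-0.9659, 0) → (-0.683, -0.683)
(|101⟩, |111⟩): (a, b) = (-0.2588i, 0) → (-0.183i, -0.183i)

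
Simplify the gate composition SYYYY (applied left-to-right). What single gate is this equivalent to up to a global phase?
S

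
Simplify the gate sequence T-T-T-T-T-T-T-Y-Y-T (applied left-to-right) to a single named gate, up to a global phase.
I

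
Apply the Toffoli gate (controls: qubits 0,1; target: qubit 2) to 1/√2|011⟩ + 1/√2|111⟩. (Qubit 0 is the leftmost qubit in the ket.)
1/√2|011⟩ + 1/√2|110⟩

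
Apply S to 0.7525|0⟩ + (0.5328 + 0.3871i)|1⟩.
0.7525|0⟩ + (-0.3871 + 0.5328i)|1⟩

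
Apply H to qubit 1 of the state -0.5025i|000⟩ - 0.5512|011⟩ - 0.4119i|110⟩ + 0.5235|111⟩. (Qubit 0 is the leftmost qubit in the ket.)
-0.3553i|000⟩ - 0.3898|001⟩ - 0.3553i|010⟩ + 0.3898|011⟩ - 0.2913i|100⟩ + 0.3702|101⟩ + 0.2913i|110⟩ - 0.3702|111⟩

H on qubit 1 mixes each pair of kets that differ only in qubit 1: amplitudes (a, b) of (|…0…⟩, |…1…⟩) become ((a + b)/√2, (a − b)/√2). Kets absent from the input have amplitude 0.
(|000⟩, |010⟩): (a, b) = (-0.5025i, 0) → (-0.3553i, -0.3553i)
(|001⟩, |011⟩): (a, b) = (0, -0.5512) → (-0.3898, 0.3898)
(|100⟩, |110⟩): (a, b) = (0, -0.4119i) → (-0.2913i, 0.2913i)
(|101⟩, |111⟩): (a, b) = (0, 0.5235) → (0.3702, -0.3702)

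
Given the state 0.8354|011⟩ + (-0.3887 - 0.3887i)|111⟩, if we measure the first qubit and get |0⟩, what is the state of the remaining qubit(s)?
|11⟩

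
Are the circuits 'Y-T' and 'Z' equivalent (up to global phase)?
No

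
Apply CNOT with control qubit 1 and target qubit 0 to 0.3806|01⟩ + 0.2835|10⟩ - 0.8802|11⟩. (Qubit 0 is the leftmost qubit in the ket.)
-0.8802|01⟩ + 0.2835|10⟩ + 0.3806|11⟩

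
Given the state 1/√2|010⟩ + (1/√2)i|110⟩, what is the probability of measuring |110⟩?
1/2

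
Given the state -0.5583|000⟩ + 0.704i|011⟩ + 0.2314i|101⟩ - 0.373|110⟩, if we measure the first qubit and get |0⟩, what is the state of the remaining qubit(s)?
-0.6214|00⟩ + 0.7835i|11⟩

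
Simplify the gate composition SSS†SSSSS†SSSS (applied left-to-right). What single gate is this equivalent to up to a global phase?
I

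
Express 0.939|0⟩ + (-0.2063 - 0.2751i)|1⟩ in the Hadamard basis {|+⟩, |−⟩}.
(0.5181 - 0.1945i)|+⟩ + (0.8098 + 0.1945i)|−⟩

With |ψ⟩ = α|0⟩ + β|1⟩, the Hadamard-basis coefficients are ⟨+|ψ⟩ = (α + β)/√2 and ⟨−|ψ⟩ = (α − β)/√2.
Here α = 0.939, β = (-0.2063 - 0.2751i): (α + β)/√2 = (0.5181 - 0.1945i), (α − β)/√2 = (0.8098 + 0.1945i).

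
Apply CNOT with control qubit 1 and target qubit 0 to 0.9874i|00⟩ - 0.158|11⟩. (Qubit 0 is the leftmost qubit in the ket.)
0.9874i|00⟩ - 0.158|01⟩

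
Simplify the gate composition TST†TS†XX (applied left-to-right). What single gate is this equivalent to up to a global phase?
T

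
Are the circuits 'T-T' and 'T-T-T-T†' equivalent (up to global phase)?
Yes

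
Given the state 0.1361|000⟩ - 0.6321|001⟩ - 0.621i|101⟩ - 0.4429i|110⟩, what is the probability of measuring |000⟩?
0.01852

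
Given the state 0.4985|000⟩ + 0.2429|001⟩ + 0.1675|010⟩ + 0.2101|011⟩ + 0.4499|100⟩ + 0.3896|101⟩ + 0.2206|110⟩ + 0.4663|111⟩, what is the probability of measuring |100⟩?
0.2024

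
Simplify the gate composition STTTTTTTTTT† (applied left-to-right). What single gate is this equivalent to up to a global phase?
S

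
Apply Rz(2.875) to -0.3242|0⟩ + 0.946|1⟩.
(-0.04309 + 0.3213i)|0⟩ + (0.1257 + 0.9376i)|1⟩

Rz(2.875) = [[e^(−iθ/2), 0], [0, e^(iθ/2)]] with e^(±iθ/2) = cos(θ/2) ± i·sin(θ/2); θ = 2.875, cos(θ/2) ≈ 0.132902, sin(θ/2) ≈ 0.991129.
With a = amp(|0⟩) = -0.3242 and b = amp(|1⟩) = 0.946:
new amp(|0⟩) = (0.132902 - 0.991129i)·a = (-0.04309 + 0.3213i)
new amp(|1⟩) = (0.132902 + 0.991129i)·b = (0.1257 + 0.9376i)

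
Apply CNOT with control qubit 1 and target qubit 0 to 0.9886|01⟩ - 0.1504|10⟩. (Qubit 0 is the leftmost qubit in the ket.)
-0.1504|10⟩ + 0.9886|11⟩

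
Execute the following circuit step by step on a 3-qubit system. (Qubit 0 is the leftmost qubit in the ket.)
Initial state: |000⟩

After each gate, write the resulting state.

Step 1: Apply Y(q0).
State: i|100⟩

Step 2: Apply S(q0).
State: -|100⟩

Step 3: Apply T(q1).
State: -|100⟩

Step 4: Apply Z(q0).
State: |100⟩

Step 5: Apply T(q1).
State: |100⟩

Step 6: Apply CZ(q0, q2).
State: |100⟩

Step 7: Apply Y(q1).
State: i|110⟩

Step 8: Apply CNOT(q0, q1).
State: i|100⟩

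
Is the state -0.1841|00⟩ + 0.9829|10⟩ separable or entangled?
Separable

Writing the state as a|00⟩ + b|01⟩ + c|10⟩ + d|11⟩, it is a product state iff ad − bc = 0.
Here (a, b, c, d) = (-0.1841, 0, 0.9829, 0): ad − bc = (-0.1841)(0) − (0)(0.9829) = 0, so the state is separable.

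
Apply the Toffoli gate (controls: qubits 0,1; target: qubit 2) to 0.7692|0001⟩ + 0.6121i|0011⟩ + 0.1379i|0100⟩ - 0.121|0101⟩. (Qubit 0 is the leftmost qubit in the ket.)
0.7692|0001⟩ + 0.6121i|0011⟩ + 0.1379i|0100⟩ - 0.121|0101⟩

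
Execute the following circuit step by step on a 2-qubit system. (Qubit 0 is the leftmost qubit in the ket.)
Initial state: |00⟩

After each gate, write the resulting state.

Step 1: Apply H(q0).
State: 1/√2|00⟩ + 1/√2|10⟩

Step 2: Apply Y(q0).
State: -(1/√2)i|00⟩ + (1/√2)i|10⟩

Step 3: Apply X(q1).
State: -(1/√2)i|01⟩ + (1/√2)i|11⟩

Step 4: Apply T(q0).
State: -(1/√2)i|01⟩ + (-1/2 + (1/2)i)|11⟩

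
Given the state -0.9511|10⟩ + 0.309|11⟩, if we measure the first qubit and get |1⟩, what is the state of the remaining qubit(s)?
-0.9511|0⟩ + 0.309|1⟩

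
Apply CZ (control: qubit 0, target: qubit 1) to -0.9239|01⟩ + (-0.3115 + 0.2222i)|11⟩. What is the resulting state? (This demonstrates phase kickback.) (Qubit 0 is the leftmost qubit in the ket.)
-0.9239|01⟩ + (0.3115 - 0.2222i)|11⟩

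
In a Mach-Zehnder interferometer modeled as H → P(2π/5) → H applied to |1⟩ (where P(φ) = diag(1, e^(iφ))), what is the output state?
(0.3455 - 0.4755i)|0⟩ + (0.6545 + 0.4755i)|1⟩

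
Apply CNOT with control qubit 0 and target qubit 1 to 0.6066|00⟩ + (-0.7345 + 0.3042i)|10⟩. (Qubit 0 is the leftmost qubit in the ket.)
0.6066|00⟩ + (-0.7345 + 0.3042i)|11⟩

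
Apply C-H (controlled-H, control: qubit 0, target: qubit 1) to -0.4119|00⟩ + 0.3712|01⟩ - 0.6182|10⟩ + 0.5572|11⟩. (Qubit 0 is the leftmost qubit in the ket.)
-0.4119|00⟩ + 0.3712|01⟩ - 0.04313|10⟩ - 0.8311|11⟩

C-H leaves the control-|0⟩ kets |00⟩, |01⟩ unchanged and applies H to qubit 1 on the control-|1⟩ pair (|10⟩, |11⟩).
H = [[1/√2, 1/√2], [1/√2, -1/√2]].
With a = amp(|10⟩) = -0.6182 and b = amp(|11⟩) = 0.5572:
new amp(|10⟩) = (1/√2)·a + (1/√2)·b = -0.04313
new amp(|11⟩) = (1/√2)·a + (-1/√2)·b = -0.8311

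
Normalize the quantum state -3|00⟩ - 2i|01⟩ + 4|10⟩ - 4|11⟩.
-1/√5|00⟩ - 0.2981i|01⟩ + 0.5963|10⟩ - 0.5963|11⟩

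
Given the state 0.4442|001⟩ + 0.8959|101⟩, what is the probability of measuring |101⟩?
0.8026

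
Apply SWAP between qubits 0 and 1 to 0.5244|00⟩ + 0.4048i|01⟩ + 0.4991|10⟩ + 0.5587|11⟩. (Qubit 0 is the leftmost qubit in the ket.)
0.5244|00⟩ + 0.4991|01⟩ + 0.4048i|10⟩ + 0.5587|11⟩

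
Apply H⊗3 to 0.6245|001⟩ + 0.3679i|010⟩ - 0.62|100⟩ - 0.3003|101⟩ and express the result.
(-0.1046 + 0.1301i)|000⟩ + (-0.3338 + 0.1301i)|001⟩ + (-0.1046 - 0.1301i)|010⟩ + (-0.3338 - 0.1301i)|011⟩ + (0.5462 + 0.1301i)|100⟩ + (-0.1078 + 0.1301i)|101⟩ + (0.5462 - 0.1301i)|110⟩ + (-0.1078 - 0.1301i)|111⟩

H⊗3 gives amp(|y⟩) = (1/2√2) Σ_x (−1)^(x·y) amp(|x⟩), where x·y is the number of positions in which both x and y have a 1.
|000⟩: (0.6245 + 0.3679i - 0.62 - 0.3003)/(2√2) = (-0.1046 + 0.1301i)
|001⟩: (-0.6245 + 0.3679i - 0.62 + 0.3003)/(2√2) = (-0.3338 + 0.1301i)
|010⟩: (0.6245 - 0.3679i - 0.62 - 0.3003)/(2√2) = (-0.1046 - 0.1301i)
|011⟩: (-0.6245 - 0.3679i - 0.62 + 0.3003)/(2√2) = (-0.3338 - 0.1301i)
|100⟩: (0.6245 + 0.3679i + 0.62 + 0.3003)/(2√2) = (0.5462 + 0.1301i)
|101⟩: (-0.6245 + 0.3679i + 0.62 - 0.3003)/(2√2) = (-0.1078 + 0.1301i)
|110⟩: (0.6245 - 0.3679i + 0.62 + 0.3003)/(2√2) = (0.5462 - 0.1301i)
|111⟩: (-0.6245 - 0.3679i + 0.62 - 0.3003)/(2√2) = (-0.1078 - 0.1301i)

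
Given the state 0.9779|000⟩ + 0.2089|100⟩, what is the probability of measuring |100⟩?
0.04364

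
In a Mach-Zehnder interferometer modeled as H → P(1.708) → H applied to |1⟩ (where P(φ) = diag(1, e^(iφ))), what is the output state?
(0.5684 - 0.4953i)|0⟩ + (0.4316 + 0.4953i)|1⟩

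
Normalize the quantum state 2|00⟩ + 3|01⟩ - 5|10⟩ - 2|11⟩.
0.3086|00⟩ + 0.4629|01⟩ - 0.7715|10⟩ - 0.3086|11⟩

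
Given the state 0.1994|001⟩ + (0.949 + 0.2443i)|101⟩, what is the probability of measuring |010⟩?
0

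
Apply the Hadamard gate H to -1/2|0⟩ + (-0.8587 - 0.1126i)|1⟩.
(-0.9607 - 0.07962i)|0⟩ + (0.2536 + 0.07962i)|1⟩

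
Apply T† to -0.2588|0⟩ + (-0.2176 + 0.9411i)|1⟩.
-0.2588|0⟩ + (0.5116 + 0.8193i)|1⟩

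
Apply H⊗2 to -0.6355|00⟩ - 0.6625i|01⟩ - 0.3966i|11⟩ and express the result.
(-0.3178 - 0.5296i)|00⟩ + (-0.3178 + 0.5296i)|01⟩ + (-0.3178 - 0.133i)|10⟩ + (-0.3178 + 0.133i)|11⟩

H⊗2 gives amp(|y⟩) = (1/2) Σ_x (−1)^(x·y) amp(|x⟩), where x·y is the number of positions in which both x and y have a 1.
|00⟩: (-0.6355 - 0.6625i - 0.3966i)/2 = (-0.3178 - 0.5296i)
|01⟩: (-0.6355 + 0.6625i + 0.3966i)/2 = (-0.3178 + 0.5296i)
|10⟩: (-0.6355 - 0.6625i + 0.3966i)/2 = (-0.3178 - 0.133i)
|11⟩: (-0.6355 + 0.6625i - 0.3966i)/2 = (-0.3178 + 0.133i)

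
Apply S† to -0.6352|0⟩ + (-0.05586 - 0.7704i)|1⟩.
-0.6352|0⟩ + (-0.7704 + 0.05586i)|1⟩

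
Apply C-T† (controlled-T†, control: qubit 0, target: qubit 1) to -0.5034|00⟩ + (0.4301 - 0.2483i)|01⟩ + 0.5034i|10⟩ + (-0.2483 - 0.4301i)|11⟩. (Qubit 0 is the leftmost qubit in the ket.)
-0.5034|00⟩ + (0.4301 - 0.2483i)|01⟩ + 0.5034i|10⟩ + (-0.4797 - 0.1286i)|11⟩

C-T† leaves the control-|0⟩ kets |00⟩, |01⟩ unchanged and applies T† to qubit 1 on the control-|1⟩ pair (|10⟩, |11⟩).
T† = [[1, 0], [0, (1/√2 - (1/√2)i)]].
With a = amp(|10⟩) = 0.5034i and b = amp(|11⟩) = (-0.2483 - 0.4301i):
new amp(|10⟩) = (1)·a = 0.5034i
new amp(|11⟩) = (1/√2 - (1/√2)i)·b = (-0.4797 - 0.1286i)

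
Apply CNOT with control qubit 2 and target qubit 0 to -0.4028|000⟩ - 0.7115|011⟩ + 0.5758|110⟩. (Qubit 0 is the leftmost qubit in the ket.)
-0.4028|000⟩ + 0.5758|110⟩ - 0.7115|111⟩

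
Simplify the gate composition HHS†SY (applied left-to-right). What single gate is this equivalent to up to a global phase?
Y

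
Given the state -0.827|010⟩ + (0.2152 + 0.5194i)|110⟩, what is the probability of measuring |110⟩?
0.3161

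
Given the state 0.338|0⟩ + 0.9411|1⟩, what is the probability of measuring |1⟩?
0.8857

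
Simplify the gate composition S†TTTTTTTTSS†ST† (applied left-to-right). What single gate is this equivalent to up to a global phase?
T†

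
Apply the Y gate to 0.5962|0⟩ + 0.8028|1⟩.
-0.8028i|0⟩ + 0.5962i|1⟩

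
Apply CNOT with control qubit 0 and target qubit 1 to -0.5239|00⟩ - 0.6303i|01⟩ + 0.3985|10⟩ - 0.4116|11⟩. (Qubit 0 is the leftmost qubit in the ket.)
-0.5239|00⟩ - 0.6303i|01⟩ - 0.4116|10⟩ + 0.3985|11⟩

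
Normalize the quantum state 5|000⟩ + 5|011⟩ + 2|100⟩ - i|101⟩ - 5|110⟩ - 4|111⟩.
0.5103|000⟩ + 0.5103|011⟩ + 0.2041|100⟩ - 0.1021i|101⟩ - 0.5103|110⟩ - 1/√6|111⟩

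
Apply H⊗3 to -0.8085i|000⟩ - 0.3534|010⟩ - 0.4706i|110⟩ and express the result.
(-0.1249 - 0.4522i)|000⟩ + (-0.1249 - 0.4522i)|001⟩ + (0.1249 - 0.1195i)|010⟩ + (0.1249 - 0.1195i)|011⟩ + (-0.1249 - 0.1195i)|100⟩ + (-0.1249 - 0.1195i)|101⟩ + (0.1249 - 0.4522i)|110⟩ + (0.1249 - 0.4522i)|111⟩

H⊗3 gives amp(|y⟩) = (1/2√2) Σ_x (−1)^(x·y) amp(|x⟩), where x·y is the number of positions in which both x and y have a 1.
|000⟩: (-0.8085i - 0.3534 - 0.4706i)/(2√2) = (-0.1249 - 0.4522i)
|001⟩: (-0.8085i - 0.3534 - 0.4706i)/(2√2) = (-0.1249 - 0.4522i)
|010⟩: (-0.8085i + 0.3534 + 0.4706i)/(2√2) = (0.1249 - 0.1195i)
|011⟩: (-0.8085i + 0.3534 + 0.4706i)/(2√2) = (0.1249 - 0.1195i)
|100⟩: (-0.8085i - 0.3534 + 0.4706i)/(2√2) = (-0.1249 - 0.1195i)
|101⟩: (-0.8085i - 0.3534 + 0.4706i)/(2√2) = (-0.1249 - 0.1195i)
|110⟩: (-0.8085i + 0.3534 - 0.4706i)/(2√2) = (0.1249 - 0.4522i)
|111⟩: (-0.8085i + 0.3534 - 0.4706i)/(2√2) = (0.1249 - 0.4522i)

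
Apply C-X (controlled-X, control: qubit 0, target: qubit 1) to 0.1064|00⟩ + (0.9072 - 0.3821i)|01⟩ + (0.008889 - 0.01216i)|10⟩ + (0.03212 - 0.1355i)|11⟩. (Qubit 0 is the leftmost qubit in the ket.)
0.1064|00⟩ + (0.9072 - 0.3821i)|01⟩ + (0.03212 - 0.1355i)|10⟩ + (0.008889 - 0.01216i)|11⟩

C-X leaves the control-|0⟩ kets |00⟩, |01⟩ unchanged and applies X to qubit 1 on the control-|1⟩ pair (|10⟩, |11⟩).
X = [[0, 1], [1, 0]].
With a = amp(|10⟩) = (0.008889 - 0.01216i) and b = amp(|11⟩) = (0.03212 - 0.1355i):
new amp(|10⟩) = (1)·b = (0.03212 - 0.1355i)
new amp(|11⟩) = (1)·a = (0.008889 - 0.01216i)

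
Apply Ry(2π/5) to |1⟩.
-0.5878|0⟩ + 0.809|1⟩

Ry(2π/5) = [[cos(θ/2), −sin(θ/2)], [sin(θ/2), cos(θ/2)]]; θ = 2π/5, cos(θ/2) ≈ 0.809017, sin(θ/2) ≈ 0.587785.
With a = amp(|0⟩) = 0 and b = amp(|1⟩) = 1:
new amp(|0⟩) = (0.809017)·a + (-0.587785)·b = -0.5878
new amp(|1⟩) = (0.587785)·a + (0.809017)·b = 0.809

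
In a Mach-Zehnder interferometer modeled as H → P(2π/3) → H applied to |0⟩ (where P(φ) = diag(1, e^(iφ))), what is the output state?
(0.25 + 0.433i)|0⟩ + (0.75 - 0.433i)|1⟩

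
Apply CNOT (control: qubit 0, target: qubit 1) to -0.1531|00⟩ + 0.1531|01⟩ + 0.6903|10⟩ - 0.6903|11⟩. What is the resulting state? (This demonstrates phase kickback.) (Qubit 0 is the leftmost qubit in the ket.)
-0.1531|00⟩ + 0.1531|01⟩ - 0.6903|10⟩ + 0.6903|11⟩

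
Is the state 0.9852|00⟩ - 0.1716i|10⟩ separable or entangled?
Separable

Writing the state as a|00⟩ + b|01⟩ + c|10⟩ + d|11⟩, it is a product state iff ad − bc = 0.
Here (a, b, c, d) = (0.9852, 0, -0.1716i, 0): ad − bc = (0.9852)(0) − (0)(-0.1716i) = 0, so the state is separable.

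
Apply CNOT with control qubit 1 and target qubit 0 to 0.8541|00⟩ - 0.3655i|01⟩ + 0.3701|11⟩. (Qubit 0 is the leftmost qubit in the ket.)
0.8541|00⟩ + 0.3701|01⟩ - 0.3655i|11⟩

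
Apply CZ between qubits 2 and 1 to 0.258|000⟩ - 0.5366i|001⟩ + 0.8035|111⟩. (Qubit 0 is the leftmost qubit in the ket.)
0.258|000⟩ - 0.5366i|001⟩ - 0.8035|111⟩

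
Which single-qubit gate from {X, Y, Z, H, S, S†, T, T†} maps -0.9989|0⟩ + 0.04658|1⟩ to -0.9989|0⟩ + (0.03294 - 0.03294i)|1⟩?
T†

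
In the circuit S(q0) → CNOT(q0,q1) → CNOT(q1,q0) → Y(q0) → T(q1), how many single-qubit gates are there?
3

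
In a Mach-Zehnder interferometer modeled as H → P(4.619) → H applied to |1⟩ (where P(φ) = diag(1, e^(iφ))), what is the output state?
(0.5466 + 0.4978i)|0⟩ + (0.4534 - 0.4978i)|1⟩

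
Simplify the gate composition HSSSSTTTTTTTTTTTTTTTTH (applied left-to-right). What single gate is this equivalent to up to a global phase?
I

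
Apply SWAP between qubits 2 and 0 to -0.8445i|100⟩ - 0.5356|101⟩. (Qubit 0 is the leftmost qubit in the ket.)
-0.8445i|001⟩ - 0.5356|101⟩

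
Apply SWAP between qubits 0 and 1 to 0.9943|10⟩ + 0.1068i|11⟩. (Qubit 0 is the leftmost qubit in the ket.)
0.9943|01⟩ + 0.1068i|11⟩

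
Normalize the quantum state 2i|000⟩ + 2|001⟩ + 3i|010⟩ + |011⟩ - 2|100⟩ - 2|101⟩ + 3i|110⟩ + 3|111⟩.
0.3015i|000⟩ + 0.3015|001⟩ + 0.4523i|010⟩ + 0.1508|011⟩ - 0.3015|100⟩ - 0.3015|101⟩ + 0.4523i|110⟩ + 0.4523|111⟩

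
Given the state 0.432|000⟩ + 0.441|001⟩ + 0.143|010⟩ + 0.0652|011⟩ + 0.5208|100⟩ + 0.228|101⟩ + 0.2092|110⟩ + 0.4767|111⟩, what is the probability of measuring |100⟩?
0.2712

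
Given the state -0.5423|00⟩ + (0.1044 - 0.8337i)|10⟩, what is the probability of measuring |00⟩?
0.2941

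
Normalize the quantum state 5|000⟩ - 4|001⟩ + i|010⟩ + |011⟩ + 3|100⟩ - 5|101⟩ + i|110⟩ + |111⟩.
0.5625|000⟩ - 0.45|001⟩ + 0.1125i|010⟩ + 0.1125|011⟩ + 0.3375|100⟩ - 0.5625|101⟩ + 0.1125i|110⟩ + 0.1125|111⟩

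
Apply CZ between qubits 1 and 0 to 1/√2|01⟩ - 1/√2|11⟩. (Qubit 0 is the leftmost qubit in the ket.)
1/√2|01⟩ + 1/√2|11⟩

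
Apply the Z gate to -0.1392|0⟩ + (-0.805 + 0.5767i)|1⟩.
-0.1392|0⟩ + (0.805 - 0.5767i)|1⟩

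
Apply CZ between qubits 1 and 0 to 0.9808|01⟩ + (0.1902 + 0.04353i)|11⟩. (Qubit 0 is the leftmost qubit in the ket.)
0.9808|01⟩ + (-0.1902 - 0.04353i)|11⟩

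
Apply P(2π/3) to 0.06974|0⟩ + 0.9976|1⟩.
0.06974|0⟩ + (-0.4988 + 0.8639i)|1⟩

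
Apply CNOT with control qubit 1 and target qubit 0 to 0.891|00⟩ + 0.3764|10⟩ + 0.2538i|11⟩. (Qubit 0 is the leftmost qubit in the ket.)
0.891|00⟩ + 0.2538i|01⟩ + 0.3764|10⟩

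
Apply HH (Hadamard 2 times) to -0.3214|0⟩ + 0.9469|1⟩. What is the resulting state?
-0.3214|0⟩ + 0.9469|1⟩

H² = I, so an even number of Hadamards cancels: H^2 = I and the state is unchanged.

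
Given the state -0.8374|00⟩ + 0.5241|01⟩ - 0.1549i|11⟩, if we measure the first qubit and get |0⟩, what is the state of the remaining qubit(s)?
-0.8477|0⟩ + 0.5305|1⟩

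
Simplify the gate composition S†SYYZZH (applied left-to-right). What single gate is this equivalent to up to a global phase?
H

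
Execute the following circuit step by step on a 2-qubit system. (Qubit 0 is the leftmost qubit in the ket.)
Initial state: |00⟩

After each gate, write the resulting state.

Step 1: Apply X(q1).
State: |01⟩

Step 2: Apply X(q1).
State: |00⟩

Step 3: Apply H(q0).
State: 1/√2|00⟩ + 1/√2|10⟩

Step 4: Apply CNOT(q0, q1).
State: 1/√2|00⟩ + 1/√2|11⟩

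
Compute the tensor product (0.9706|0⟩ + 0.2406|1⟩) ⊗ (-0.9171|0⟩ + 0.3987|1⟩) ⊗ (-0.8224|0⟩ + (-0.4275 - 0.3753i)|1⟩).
0.732|000⟩ + (0.3805 + 0.3341i)|001⟩ - 0.3183|010⟩ + (-0.1654 - 0.1452i)|011⟩ + 0.1815|100⟩ + (0.09433 + 0.08281i)|101⟩ - 0.07889|110⟩ + (-0.04101 - 0.036i)|111⟩

amp(|b₁b₂…⟩) = product of the factor amplitudes for bits b₁, b₂, …; only kets whose every factor amplitude is nonzero survive.
|000⟩: (0.9706)(-0.9171)(-0.8224) = 0.732
|001⟩: (0.9706)(-0.9171)(-0.4275 - 0.3753i) = (0.3805 + 0.3341i)
|010⟩: (0.9706)(0.3987)(-0.8224) = -0.3183
|011⟩: (0.9706)(0.3987)(-0.4275 - 0.3753i) = (-0.1654 - 0.1452i)
|100⟩: (0.2406)(-0.9171)(-0.8224) = 0.1815
|101⟩: (0.2406)(-0.9171)(-0.4275 - 0.3753i) = (0.09433 + 0.08281i)
|110⟩: (0.2406)(0.3987)(-0.8224) = -0.07889
|111⟩: (0.2406)(0.3987)(-0.4275 - 0.3753i) = (-0.04101 - 0.036i)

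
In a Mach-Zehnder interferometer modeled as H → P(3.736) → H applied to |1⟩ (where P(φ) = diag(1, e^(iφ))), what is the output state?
(0.9142 + 0.28i)|0⟩ + (0.08576 - 0.28i)|1⟩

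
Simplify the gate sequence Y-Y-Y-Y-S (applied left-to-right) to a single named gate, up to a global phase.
S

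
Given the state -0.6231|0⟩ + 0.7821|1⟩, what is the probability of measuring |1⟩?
0.6117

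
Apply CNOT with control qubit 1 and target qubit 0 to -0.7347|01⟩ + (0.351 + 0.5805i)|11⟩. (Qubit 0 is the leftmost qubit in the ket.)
(0.351 + 0.5805i)|01⟩ - 0.7347|11⟩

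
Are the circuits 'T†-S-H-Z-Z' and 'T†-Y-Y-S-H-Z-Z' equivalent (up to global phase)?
Yes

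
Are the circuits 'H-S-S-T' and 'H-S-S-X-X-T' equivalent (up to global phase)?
Yes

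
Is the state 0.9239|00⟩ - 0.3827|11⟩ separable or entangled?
Entangled

Writing the state as a|00⟩ + b|01⟩ + c|10⟩ + d|11⟩, it is a product state iff ad − bc = 0.
Here (a, b, c, d) = (0.9239, 0, 0, -0.3827): ad − bc = (0.9239)(-0.3827) − (0)(0) = -0.3536 ≠ 0, so the state is entangled.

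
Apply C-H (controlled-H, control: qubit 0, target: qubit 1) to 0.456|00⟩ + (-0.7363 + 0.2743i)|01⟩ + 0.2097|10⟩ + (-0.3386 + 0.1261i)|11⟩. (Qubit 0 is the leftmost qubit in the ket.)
0.456|00⟩ + (-0.7363 + 0.2743i)|01⟩ + (-0.09115 + 0.08917i)|10⟩ + (0.3877 - 0.08917i)|11⟩

C-H leaves the control-|0⟩ kets |00⟩, |01⟩ unchanged and applies H to qubit 1 on the control-|1⟩ pair (|10⟩, |11⟩).
H = [[1/√2, 1/√2], [1/√2, -1/√2]].
With a = amp(|10⟩) = 0.2097 and b = amp(|11⟩) = (-0.3386 + 0.1261i):
new amp(|10⟩) = (1/√2)·a + (1/√2)·b = (-0.09115 + 0.08917i)
new amp(|11⟩) = (1/√2)·a + (-1/√2)·b = (0.3877 - 0.08917i)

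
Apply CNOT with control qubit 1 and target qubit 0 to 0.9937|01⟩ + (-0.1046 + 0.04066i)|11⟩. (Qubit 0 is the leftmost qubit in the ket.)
(-0.1046 + 0.04066i)|01⟩ + 0.9937|11⟩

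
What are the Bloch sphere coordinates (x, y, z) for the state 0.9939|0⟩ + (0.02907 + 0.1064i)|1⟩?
(0.05779, 0.2115, 0.9757)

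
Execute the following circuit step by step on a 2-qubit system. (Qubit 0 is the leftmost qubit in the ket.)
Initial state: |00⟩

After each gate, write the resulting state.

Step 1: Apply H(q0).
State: 1/√2|00⟩ + 1/√2|10⟩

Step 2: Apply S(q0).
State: 1/√2|00⟩ + (1/√2)i|10⟩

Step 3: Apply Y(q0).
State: 1/√2|00⟩ + (1/√2)i|10⟩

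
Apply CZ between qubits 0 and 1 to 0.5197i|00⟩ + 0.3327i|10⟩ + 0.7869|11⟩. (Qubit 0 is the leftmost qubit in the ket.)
0.5197i|00⟩ + 0.3327i|10⟩ - 0.7869|11⟩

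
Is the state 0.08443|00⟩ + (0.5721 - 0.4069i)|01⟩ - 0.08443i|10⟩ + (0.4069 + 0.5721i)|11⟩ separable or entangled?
Entangled

Writing the state as a|00⟩ + b|01⟩ + c|10⟩ + d|11⟩, it is a product state iff ad − bc = 0.
Here (a, b, c, d) = (0.08443, (0.5721 - 0.4069i), -0.08443i, (0.4069 + 0.5721i)): ad − bc = (0.08443)(0.4069 + 0.5721i) − (0.5721 - 0.4069i)(-0.08443i) = (0.06871 + 0.0966i) ≠ 0, so the state is entangled.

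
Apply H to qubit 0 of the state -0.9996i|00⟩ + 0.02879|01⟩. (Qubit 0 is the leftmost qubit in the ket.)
-0.7068i|00⟩ + 0.02036|01⟩ - 0.7068i|10⟩ + 0.02036|11⟩

H on qubit 0 mixes each pair of kets that differ only in qubit 0: amplitudes (a, b) of (|…0…⟩, |…1…⟩) become ((a + b)/√2, (a − b)/√2). Kets absent from the input have amplitude 0.
(|00⟩, |10⟩): (a, b) = (-0.9996i, 0) → (-0.7068i, -0.7068i)
(|01⟩, |11⟩): (a, b) = (0.02879, 0) → (0.02036, 0.02036)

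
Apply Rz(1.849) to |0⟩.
(0.6022 - 0.7983i)|0⟩

Rz(1.849) = [[e^(−iθ/2), 0], [0, e^(iθ/2)]] with e^(±iθ/2) = cos(θ/2) ± i·sin(θ/2); θ = 1.849, cos(θ/2) ≈ 0.602234, sin(θ/2) ≈ 0.79832.
With a = amp(|0⟩) = 1 and b = amp(|1⟩) = 0:
new amp(|0⟩) = (0.602234 - 0.79832i)·a = (0.6022 - 0.7983i)
new amp(|1⟩) = (0.602234 + 0.79832i)·b = 0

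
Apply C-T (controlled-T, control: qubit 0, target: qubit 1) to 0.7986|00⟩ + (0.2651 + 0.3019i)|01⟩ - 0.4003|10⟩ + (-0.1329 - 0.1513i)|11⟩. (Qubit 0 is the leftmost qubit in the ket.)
0.7986|00⟩ + (0.2651 + 0.3019i)|01⟩ - 0.4003|10⟩ + (0.01301 - 0.201i)|11⟩

C-T leaves the control-|0⟩ kets |00⟩, |01⟩ unchanged and applies T to qubit 1 on the control-|1⟩ pair (|10⟩, |11⟩).
T = [[1, 0], [0, (1/√2 + (1/√2)i)]].
With a = amp(|10⟩) = -0.4003 and b = amp(|11⟩) = (-0.1329 - 0.1513i):
new amp(|10⟩) = (1)·a = -0.4003
new amp(|11⟩) = (1/√2 + (1/√2)i)·b = (0.01301 - 0.201i)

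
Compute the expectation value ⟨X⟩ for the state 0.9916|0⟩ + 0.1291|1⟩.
0.256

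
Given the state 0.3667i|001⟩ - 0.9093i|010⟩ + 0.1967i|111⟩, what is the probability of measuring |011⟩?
0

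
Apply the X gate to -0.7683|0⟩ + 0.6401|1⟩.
0.6401|0⟩ - 0.7683|1⟩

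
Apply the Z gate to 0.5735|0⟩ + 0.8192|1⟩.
0.5735|0⟩ - 0.8192|1⟩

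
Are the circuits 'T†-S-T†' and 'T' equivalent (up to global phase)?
No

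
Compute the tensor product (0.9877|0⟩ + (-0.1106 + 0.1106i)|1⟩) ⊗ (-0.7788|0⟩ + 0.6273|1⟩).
-0.7692|00⟩ + 0.6196|01⟩ + (0.08614 - 0.08614i)|10⟩ + (-0.06938 + 0.06938i)|11⟩

amp(|b₁b₂…⟩) = product of the factor amplitudes for bits b₁, b₂, …; only kets whose every factor amplitude is nonzero survive.
|00⟩: (0.9877)(-0.7788) = -0.7692
|01⟩: (0.9877)(0.6273) = 0.6196
|10⟩: (-0.1106 + 0.1106i)(-0.7788) = (0.08614 - 0.08614i)
|11⟩: (-0.1106 + 0.1106i)(0.6273) = (-0.06938 + 0.06938i)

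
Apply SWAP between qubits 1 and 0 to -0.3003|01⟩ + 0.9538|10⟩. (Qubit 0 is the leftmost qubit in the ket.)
0.9538|01⟩ - 0.3003|10⟩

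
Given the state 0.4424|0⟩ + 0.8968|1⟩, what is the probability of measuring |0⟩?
0.1957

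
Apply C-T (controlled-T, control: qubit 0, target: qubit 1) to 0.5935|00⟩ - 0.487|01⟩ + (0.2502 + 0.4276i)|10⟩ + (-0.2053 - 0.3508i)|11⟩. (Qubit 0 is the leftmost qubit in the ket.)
0.5935|00⟩ - 0.487|01⟩ + (0.2502 + 0.4276i)|10⟩ + (0.1029 - 0.3932i)|11⟩

C-T leaves the control-|0⟩ kets |00⟩, |01⟩ unchanged and applies T to qubit 1 on the control-|1⟩ pair (|10⟩, |11⟩).
T = [[1, 0], [0, (1/√2 + (1/√2)i)]].
With a = amp(|10⟩) = (0.2502 + 0.4276i) and b = amp(|11⟩) = (-0.2053 - 0.3508i):
new amp(|10⟩) = (1)·a = (0.2502 + 0.4276i)
new amp(|11⟩) = (1/√2 + (1/√2)i)·b = (0.1029 - 0.3932i)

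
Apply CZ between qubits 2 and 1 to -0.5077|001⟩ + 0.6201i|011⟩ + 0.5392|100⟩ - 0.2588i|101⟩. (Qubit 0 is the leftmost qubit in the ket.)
-0.5077|001⟩ - 0.6201i|011⟩ + 0.5392|100⟩ - 0.2588i|101⟩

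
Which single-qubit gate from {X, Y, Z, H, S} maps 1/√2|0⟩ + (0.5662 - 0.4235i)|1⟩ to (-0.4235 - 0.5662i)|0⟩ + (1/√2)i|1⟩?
Y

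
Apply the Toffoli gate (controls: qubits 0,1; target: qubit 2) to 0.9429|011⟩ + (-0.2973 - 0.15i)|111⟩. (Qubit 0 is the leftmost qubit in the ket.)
0.9429|011⟩ + (-0.2973 - 0.15i)|110⟩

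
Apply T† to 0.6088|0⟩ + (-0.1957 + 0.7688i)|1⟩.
0.6088|0⟩ + (0.4052 + 0.682i)|1⟩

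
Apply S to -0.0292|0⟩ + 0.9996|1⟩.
-0.0292|0⟩ + 0.9996i|1⟩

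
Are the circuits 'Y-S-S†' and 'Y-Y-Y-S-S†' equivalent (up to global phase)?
Yes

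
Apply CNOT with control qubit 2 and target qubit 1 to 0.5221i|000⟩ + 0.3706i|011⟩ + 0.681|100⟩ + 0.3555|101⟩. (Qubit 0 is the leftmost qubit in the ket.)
0.5221i|000⟩ + 0.3706i|001⟩ + 0.681|100⟩ + 0.3555|111⟩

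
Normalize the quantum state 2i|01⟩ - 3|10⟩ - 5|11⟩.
0.3244i|01⟩ - 0.4867|10⟩ - 0.8111|11⟩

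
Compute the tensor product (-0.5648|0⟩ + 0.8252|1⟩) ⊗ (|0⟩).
-0.5648|00⟩ + 0.8252|10⟩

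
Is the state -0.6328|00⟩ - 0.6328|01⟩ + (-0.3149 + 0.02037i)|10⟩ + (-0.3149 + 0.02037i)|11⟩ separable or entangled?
Separable

Writing the state as a|00⟩ + b|01⟩ + c|10⟩ + d|11⟩, it is a product state iff ad − bc = 0.
Here (a, b, c, d) = (-0.6328, -0.6328, (-0.3149 + 0.02037i), (-0.3149 + 0.02037i)): ad − bc = (-0.6328)(-0.3149 + 0.02037i) − (-0.6328)(-0.3149 + 0.02037i) = 0, so the state is separable.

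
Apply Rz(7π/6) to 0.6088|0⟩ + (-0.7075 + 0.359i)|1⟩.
(-0.1576 - 0.5881i)|0⟩ + (-0.1637 - 0.7763i)|1⟩

Rz(7π/6) = [[e^(−iθ/2), 0], [0, e^(iθ/2)]] with e^(±iθ/2) = cos(θ/2) ± i·sin(θ/2); θ = 7π/6, cos(θ/2) ≈ -0.258819, sin(θ/2) ≈ 0.965926.
With a = amp(|0⟩) = 0.6088 and b = amp(|1⟩) = (-0.7075 + 0.359i):
new amp(|0⟩) = (-0.258819 - 0.965926i)·a = (-0.1576 - 0.5881i)
new amp(|1⟩) = (-0.258819 + 0.965926i)·b = (-0.1637 - 0.7763i)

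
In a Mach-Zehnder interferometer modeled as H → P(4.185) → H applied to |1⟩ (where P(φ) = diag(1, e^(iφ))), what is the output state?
(0.7516 + 0.4321i)|0⟩ + (0.2484 - 0.4321i)|1⟩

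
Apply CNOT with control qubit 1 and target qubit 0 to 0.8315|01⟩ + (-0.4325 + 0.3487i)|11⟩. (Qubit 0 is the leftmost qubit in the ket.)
(-0.4325 + 0.3487i)|01⟩ + 0.8315|11⟩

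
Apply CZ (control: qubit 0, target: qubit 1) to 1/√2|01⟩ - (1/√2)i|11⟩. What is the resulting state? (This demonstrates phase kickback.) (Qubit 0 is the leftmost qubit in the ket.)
1/√2|01⟩ + (1/√2)i|11⟩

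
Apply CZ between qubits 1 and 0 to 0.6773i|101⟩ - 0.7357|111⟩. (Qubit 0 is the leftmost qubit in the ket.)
0.6773i|101⟩ + 0.7357|111⟩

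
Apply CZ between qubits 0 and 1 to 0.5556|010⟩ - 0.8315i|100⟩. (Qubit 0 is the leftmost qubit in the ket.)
0.5556|010⟩ - 0.8315i|100⟩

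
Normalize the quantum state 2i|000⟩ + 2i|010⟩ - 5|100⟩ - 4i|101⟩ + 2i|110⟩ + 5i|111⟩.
0.2265i|000⟩ + 0.2265i|010⟩ - 0.5661|100⟩ - 0.4529i|101⟩ + 0.2265i|110⟩ + 0.5661i|111⟩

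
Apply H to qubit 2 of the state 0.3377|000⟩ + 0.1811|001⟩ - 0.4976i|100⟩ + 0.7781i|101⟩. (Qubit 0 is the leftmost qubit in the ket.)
0.3668|000⟩ + 0.1107|001⟩ + 0.1983i|100⟩ - 0.9021i|101⟩

H on qubit 2 mixes each pair of kets that differ only in qubit 2: amplitudes (a, b) of (|…0…⟩, |…1…⟩) become ((a + b)/√2, (a − b)/√2). Kets absent from the input have amplitude 0.
(|000⟩, |001⟩): (a, b) = (0.3377, 0.1811) → (0.3668, 0.1107)
(|100⟩, |101⟩): (a, b) = (-0.4976i, 0.7781i) → (0.1983i, -0.9021i)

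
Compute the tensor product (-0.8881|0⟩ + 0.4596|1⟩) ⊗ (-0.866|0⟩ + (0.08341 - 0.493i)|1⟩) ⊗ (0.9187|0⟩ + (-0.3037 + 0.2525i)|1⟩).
0.7066|000⟩ + (-0.2336 + 0.1942i)|001⟩ + (-0.06805 + 0.4022i)|010⟩ + (-0.08806 - 0.1517i)|011⟩ - 0.3657|100⟩ + (0.1209 - 0.1005i)|101⟩ + (0.03522 - 0.2082i)|110⟩ + (0.04557 + 0.07849i)|111⟩

amp(|b₁b₂…⟩) = product of the factor amplitudes for bits b₁, b₂, …; only kets whose every factor amplitude is nonzero survive.
|000⟩: (-0.8881)(-0.866)(0.9187) = 0.7066
|001⟩: (-0.8881)(-0.866)(-0.3037 + 0.2525i) = (-0.2336 + 0.1942i)
|010⟩: (-0.8881)(0.08341 - 0.493i)(0.9187) = (-0.06805 + 0.4022i)
|011⟩: (-0.8881)(0.08341 - 0.493i)(-0.3037 + 0.2525i) = (-0.08806 - 0.1517i)
|100⟩: (0.4596)(-0.866)(0.9187) = -0.3657
|101⟩: (0.4596)(-0.866)(-0.3037 + 0.2525i) = (0.1209 - 0.1005i)
|110⟩: (0.4596)(0.08341 - 0.493i)(0.9187) = (0.03522 - 0.2082i)
|111⟩: (0.4596)(0.08341 - 0.493i)(-0.3037 + 0.2525i) = (0.04557 + 0.07849i)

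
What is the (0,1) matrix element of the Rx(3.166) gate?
-0.9999i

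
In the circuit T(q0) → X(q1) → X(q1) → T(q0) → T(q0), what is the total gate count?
5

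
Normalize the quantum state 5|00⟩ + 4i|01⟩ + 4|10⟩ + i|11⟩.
0.6565|00⟩ + 0.5252i|01⟩ + 0.5252|10⟩ + 0.1313i|11⟩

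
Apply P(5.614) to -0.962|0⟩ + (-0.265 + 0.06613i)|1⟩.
-0.962|0⟩ + (-0.1668 + 0.2163i)|1⟩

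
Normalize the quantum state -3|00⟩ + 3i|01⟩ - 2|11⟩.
-0.6396|00⟩ + 0.6396i|01⟩ - 0.4264|11⟩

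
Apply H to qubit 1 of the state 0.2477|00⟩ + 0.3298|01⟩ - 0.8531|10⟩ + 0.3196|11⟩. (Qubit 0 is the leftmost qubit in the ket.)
0.4084|00⟩ - 0.05805|01⟩ - 0.3772|10⟩ - 0.8292|11⟩

H on qubit 1 mixes each pair of kets that differ only in qubit 1: amplitudes (a, b) of (|…0…⟩, |…1…⟩) become ((a + b)/√2, (a − b)/√2). Kets absent from the input have amplitude 0.
(|00⟩, |01⟩): (a, b) = (0.2477, 0.3298) → (0.4084, -0.05805)
(|10⟩, |11⟩): (a, b) = (-0.8531, 0.3196) → (-0.3772, -0.8292)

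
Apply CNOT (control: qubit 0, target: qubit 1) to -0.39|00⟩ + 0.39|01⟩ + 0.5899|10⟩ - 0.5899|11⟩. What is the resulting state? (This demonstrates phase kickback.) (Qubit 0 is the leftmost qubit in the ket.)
-0.39|00⟩ + 0.39|01⟩ - 0.5899|10⟩ + 0.5899|11⟩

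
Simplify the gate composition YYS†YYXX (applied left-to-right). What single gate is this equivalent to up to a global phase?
S†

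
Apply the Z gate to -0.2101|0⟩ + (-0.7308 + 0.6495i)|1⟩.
-0.2101|0⟩ + (0.7308 - 0.6495i)|1⟩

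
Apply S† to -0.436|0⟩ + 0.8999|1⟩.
-0.436|0⟩ - 0.8999i|1⟩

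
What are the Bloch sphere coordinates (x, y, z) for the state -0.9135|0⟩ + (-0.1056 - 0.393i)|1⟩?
(0.1929, 0.718, 0.6689)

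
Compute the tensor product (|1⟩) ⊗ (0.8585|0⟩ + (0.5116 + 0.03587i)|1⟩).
0.8585|10⟩ + (0.5116 + 0.03587i)|11⟩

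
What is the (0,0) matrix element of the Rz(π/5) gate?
(0.9511 - 0.309i)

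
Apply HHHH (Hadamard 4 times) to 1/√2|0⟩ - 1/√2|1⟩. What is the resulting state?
1/√2|0⟩ - 1/√2|1⟩

H² = I, so an even number of Hadamards cancels: H^4 = I and the state is unchanged.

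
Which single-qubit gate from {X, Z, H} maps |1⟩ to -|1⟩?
Z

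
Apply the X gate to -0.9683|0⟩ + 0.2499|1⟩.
0.2499|0⟩ - 0.9683|1⟩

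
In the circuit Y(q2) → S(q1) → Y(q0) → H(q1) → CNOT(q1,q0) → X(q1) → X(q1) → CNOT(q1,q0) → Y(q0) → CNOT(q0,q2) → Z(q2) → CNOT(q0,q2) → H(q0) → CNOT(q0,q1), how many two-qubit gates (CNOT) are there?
5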